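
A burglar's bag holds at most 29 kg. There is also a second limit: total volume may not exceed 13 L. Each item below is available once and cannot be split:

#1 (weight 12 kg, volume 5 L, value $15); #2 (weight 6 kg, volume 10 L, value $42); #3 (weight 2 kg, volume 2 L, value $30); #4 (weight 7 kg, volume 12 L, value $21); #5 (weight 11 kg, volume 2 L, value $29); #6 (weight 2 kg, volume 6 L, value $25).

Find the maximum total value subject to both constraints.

Feasible sets respecting both limits:
- #3+#5+#6: weight 15, volume 10, value 84
- #1+#3+#5: weight 25, volume 9, value 74
- #2+#3: weight 8, volume 12, value 72
- #2+#5: weight 17, volume 12, value 71
Best: $84.

$84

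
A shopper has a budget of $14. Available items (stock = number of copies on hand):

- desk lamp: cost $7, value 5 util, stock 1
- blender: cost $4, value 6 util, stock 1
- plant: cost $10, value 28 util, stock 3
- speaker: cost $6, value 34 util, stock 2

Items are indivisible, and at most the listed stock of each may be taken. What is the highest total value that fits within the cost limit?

68 util

Top feasible selections:
- 2×speaker: cost 12, value 68
- 1×blender + 1×speaker: cost 10, value 40
- 1×desk lamp + 1×speaker: cost 13, value 39
- 1×speaker: cost 6, value 34
Best: 68 util.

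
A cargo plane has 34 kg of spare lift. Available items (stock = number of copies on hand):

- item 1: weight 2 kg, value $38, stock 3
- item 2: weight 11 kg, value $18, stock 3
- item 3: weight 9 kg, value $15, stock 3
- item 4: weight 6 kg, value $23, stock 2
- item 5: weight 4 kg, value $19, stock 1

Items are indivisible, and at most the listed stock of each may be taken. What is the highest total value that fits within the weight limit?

Top feasible selections:
- 3×item 1 + 1×item 2 + 2×item 4 + 1×item 5: weight 33, value 197
- 3×item 1 + 1×item 3 + 2×item 4 + 1×item 5: weight 31, value 194
- 3×item 1 + 2×item 3 + 1×item 4 + 1×item 5: weight 34, value 186
- 3×item 1 + 2×item 4 + 1×item 5: weight 22, value 179
Best: $197.

$197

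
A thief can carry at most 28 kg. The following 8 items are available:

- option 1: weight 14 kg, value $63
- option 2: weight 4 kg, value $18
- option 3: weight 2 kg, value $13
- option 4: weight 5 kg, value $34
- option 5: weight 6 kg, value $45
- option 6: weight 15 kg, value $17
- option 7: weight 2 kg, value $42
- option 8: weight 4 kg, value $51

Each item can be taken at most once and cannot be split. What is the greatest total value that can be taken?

This is a 0/1 knapsack; check combinations near the capacity.
- option 1+option 3+option 5+option 7+option 8: weight 14+2+6+2+4=28, value 63+13+45+42+51=214
- option 2+option 3+option 4+option 5+option 7+option 8: weight 4+2+5+6+2+4=23, value 18+13+34+45+42+51=203
- option 1+option 3+option 4+option 7+option 8: weight 14+2+5+2+4=27, value 63+13+34+42+51=203
- option 1+option 5+option 7+option 8: weight 14+6+2+4=26, value 63+45+42+51=201
- option 2+option 4+option 5+option 7+option 8: weight 4+5+6+2+4=21, value 18+34+45+42+51=190
Best: $214.

$214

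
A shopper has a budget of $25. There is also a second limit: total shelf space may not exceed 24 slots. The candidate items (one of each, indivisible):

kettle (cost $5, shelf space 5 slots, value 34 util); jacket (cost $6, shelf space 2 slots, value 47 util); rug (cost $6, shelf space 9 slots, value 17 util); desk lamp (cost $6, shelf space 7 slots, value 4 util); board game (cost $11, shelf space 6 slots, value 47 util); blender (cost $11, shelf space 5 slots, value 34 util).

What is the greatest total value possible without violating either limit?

128 util

Feasible sets respecting both limits:
- kettle+jacket+board game: cost 22, shelf space 13, value 128
- kettle+jacket+blender: cost 22, shelf space 12, value 115
- jacket+rug+board game: cost 23, shelf space 17, value 111
- kettle+jacket+rug+desk lamp: cost 23, shelf space 23, value 102
Best: 128 util.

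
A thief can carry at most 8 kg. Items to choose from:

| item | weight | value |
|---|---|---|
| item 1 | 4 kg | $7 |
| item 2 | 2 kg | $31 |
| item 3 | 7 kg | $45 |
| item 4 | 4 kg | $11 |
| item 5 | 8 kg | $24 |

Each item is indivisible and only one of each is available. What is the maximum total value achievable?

$45

Check high-value combinations within 8 kg:
- item 3: weight 7, value 45
- item 2+item 4: weight 2+4=6, value 31+11=42
- item 1+item 2: weight 4+2=6, value 7+31=38
Best: $45.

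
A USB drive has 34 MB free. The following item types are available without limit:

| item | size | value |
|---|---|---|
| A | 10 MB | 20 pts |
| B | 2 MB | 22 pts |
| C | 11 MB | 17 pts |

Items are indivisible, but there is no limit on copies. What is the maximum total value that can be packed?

Best value-per-unit is B at 22/2, and filling with it alone uses size 17×2=34. No mix of the others beats 17×22 = 374.

374 pts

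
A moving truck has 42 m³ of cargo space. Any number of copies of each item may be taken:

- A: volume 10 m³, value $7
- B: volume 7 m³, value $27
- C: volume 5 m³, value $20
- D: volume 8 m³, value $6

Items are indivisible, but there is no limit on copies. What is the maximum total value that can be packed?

Best value-per-unit is C at 20/5; filling with it alone gives 8×20 = 160.
Optimal mix: 1×B + 7×C → volume 42, value 167.

$167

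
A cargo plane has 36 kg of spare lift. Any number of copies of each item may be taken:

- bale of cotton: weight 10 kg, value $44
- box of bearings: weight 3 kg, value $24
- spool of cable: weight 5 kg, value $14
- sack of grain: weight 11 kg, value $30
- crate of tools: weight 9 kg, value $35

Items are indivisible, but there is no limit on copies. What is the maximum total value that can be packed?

Best value-per-unit is box of bearings at 24/3, and filling with it alone uses weight 12×3=36. No mix of the others beats 12×24 = 288.

$288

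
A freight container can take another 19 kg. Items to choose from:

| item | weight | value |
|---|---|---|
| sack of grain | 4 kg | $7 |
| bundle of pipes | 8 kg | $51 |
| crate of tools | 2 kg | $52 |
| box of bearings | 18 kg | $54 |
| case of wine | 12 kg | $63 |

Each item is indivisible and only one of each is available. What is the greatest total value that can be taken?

Check high-value combinations within 19 kg:
- sack of grain+crate of tools+case of wine: weight 4+2+12=18, value 7+52+63=122
- crate of tools+case of wine: weight 2+12=14, value 52+63=115
- sack of grain+bundle of pipes+crate of tools: weight 4+8+2=14, value 7+51+52=110
Best: $122.

$122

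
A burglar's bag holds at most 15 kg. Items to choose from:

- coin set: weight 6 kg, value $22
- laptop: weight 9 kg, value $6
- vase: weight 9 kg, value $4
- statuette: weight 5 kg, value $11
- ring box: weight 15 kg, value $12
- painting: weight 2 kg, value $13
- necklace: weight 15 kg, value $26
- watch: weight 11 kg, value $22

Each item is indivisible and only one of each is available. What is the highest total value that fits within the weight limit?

$46

This is a 0/1 knapsack; check combinations near the capacity.
- coin set+statuette+painting: weight 6+5+2=13, value 22+11+13=46
- coin set+painting: weight 6+2=8, value 22+13=35
- painting+watch: weight 2+11=13, value 13+22=35
- coin set+statuette: weight 6+5=11, value 22+11=33
Best: $46.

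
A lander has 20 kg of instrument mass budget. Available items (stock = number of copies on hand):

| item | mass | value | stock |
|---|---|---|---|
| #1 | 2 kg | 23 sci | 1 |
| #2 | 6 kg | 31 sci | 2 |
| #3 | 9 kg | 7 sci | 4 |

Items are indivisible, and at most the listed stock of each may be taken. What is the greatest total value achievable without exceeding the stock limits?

Top feasible selections:
- 1×#1 + 2×#2: mass 14, value 85
- 2×#2: mass 12, value 62
Best: 85 sci.

85 sci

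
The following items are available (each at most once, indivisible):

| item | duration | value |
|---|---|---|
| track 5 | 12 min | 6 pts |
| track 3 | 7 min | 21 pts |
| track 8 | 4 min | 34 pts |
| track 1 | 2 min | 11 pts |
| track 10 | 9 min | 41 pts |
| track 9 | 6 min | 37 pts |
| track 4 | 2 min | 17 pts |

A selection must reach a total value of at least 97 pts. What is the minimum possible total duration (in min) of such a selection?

14

Subsets with value ≥ 97, sorted by total duration:
- track 8+track 1+track 9+track 4: duration 14, value 99
- track 8+track 1+track 10+track 4: duration 17, value 103
Minimum duration: 14 min.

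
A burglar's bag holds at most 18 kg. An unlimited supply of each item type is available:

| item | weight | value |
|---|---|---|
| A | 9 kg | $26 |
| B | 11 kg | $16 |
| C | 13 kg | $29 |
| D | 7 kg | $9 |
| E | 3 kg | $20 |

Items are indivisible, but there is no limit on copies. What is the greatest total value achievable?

$120

Best value-per-unit is E at 20/3, and filling with it alone uses weight 6×3=18. No mix of the others beats 6×20 = 120.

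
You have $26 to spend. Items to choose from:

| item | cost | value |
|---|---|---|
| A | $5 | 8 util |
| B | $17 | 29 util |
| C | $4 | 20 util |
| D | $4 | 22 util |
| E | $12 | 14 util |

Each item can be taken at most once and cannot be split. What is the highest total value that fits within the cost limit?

71 util

Check high-value combinations within $26:
- B+C+D: cost 17+4+4=25, value 29+20+22=71
- A+C+D+E: cost 5+4+4+12=25, value 8+20+22+14=64
- A+B+D: cost 5+17+4=26, value 8+29+22=59
- A+B+C: cost 5+17+4=26, value 8+29+20=57
- C+D+E: cost 4+4+12=20, value 20+22+14=56
Best: 71 util.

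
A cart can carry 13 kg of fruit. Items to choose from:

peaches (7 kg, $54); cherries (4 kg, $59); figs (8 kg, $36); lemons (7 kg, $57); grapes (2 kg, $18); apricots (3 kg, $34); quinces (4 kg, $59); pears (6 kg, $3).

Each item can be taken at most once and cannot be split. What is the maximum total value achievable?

$170

Check high-value combinations within 13 kg:
- cherries+grapes+apricots+quinces: weight 4+2+3+4=13, value 59+18+34+59=170
- cherries+apricots+quinces: weight 4+3+4=11, value 59+34+59=152
- cherries+grapes+quinces: weight 4+2+4=10, value 59+18+59=136
- cherries+lemons+grapes: weight 4+7+2=13, value 59+57+18=134
- lemons+grapes+quinces: weight 7+2+4=13, value 57+18+59=134
Best: $170.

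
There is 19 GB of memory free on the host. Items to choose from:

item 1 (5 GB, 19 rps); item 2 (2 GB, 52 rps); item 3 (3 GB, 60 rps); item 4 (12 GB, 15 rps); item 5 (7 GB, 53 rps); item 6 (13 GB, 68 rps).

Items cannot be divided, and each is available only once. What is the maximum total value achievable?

This is a 0/1 knapsack; check combinations near the capacity.
- item 1+item 2+item 3+item 5: memory 5+2+3+7=17, value 19+52+60+53=184
- item 2+item 3+item 6: memory 2+3+13=18, value 52+60+68=180
- item 2+item 3+item 5: memory 2+3+7=12, value 52+60+53=165
- item 1+item 3+item 5: memory 5+3+7=15, value 19+60+53=132
- item 1+item 2+item 3: memory 5+2+3=10, value 19+52+60=131
Best: 184 rps.

184 rps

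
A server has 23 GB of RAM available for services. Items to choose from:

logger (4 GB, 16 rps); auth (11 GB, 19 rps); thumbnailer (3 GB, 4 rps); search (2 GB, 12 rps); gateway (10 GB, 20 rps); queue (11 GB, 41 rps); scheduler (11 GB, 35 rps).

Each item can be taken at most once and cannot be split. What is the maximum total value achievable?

76 rps

Check high-value combinations within 23 GB:
- queue+scheduler: memory 11+11=22, value 41+35=76
- logger+thumbnailer+search+queue: memory 4+3+2+11=20, value 16+4+12+41=73
- search+gateway+queue: memory 2+10+11=23, value 12+20+41=73
Best: 76 rps.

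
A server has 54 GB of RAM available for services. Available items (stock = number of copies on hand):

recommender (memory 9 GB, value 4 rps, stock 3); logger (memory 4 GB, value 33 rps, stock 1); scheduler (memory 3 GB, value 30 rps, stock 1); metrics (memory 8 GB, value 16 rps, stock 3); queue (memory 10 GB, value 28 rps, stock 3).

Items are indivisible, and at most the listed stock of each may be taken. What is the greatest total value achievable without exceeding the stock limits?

179 rps

Top feasible selections:
- 1×logger + 1×scheduler + 2×metrics + 3×queue: memory 53, value 179
- 1×logger + 1×scheduler + 3×metrics + 2×queue: memory 51, value 167
Best: 179 rps.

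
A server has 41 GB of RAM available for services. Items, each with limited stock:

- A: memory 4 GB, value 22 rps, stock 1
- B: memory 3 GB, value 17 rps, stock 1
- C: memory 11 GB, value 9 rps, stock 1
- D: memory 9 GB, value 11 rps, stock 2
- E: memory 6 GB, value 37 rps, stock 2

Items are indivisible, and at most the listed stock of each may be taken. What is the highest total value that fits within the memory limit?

Top feasible selections:
- 1×A + 1×B + 2×D + 2×E: memory 37, value 135
- 1×A + 1×B + 1×C + 1×D + 2×E: memory 39, value 133
Best: 135 rps.

135 rps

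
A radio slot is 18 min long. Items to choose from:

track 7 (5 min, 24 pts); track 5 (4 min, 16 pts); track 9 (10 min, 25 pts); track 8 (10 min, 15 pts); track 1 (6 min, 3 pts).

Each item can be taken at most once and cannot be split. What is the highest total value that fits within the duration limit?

49 pts

Check high-value combinations within 18 min:
- track 7+track 9: duration 5+10=15, value 24+25=49
- track 7+track 5+track 1: duration 5+4+6=15, value 24+16+3=43
- track 5+track 9: duration 4+10=14, value 16+25=41
- track 7+track 5: duration 5+4=9, value 24+16=40
Best: 49 pts.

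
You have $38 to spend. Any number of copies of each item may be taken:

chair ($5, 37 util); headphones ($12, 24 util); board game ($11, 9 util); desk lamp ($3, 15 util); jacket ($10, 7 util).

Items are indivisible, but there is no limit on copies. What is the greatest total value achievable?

Best value-per-unit is chair at 37/5; filling with it alone gives 7×37 = 259.
Optimal mix: 7×chair + 1×desk lamp → cost 38, value 274.

274 util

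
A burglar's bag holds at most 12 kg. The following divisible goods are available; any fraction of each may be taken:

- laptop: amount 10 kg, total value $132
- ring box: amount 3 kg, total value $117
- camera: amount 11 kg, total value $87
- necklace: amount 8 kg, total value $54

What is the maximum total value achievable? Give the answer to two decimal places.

235.80

Take in order of value per unit:
- ring box (117/3 per unit): all 3 → value 117, running total 117.00
- laptop (132/10 per unit): 9 of 10 → value 9×132/10 = 118.8000, running total 235.80
Total 235.80.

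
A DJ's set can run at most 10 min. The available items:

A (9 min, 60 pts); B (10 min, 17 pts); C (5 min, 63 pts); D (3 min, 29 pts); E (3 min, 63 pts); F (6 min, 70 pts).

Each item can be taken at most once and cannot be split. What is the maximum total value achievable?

This is a 0/1 knapsack; check combinations near the capacity.
- E+F: duration 3+6=9, value 63+70=133
- C+E: duration 5+3=8, value 63+63=126
- D+F: duration 3+6=9, value 29+70=99
- D+E: duration 3+3=6, value 29+63=92
Best: 133 pts.

133 pts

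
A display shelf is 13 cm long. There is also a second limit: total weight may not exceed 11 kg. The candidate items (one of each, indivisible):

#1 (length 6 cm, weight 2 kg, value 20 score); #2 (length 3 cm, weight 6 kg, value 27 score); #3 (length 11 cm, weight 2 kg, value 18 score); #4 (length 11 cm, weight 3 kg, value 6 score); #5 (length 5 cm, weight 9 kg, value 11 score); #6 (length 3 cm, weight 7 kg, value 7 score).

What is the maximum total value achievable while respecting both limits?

Feasible sets respecting both limits:
- #1+#2: length 9, weight 8, value 47
- #1+#5: length 11, weight 11, value 31
- #2: length 3, weight 6, value 27
- #1+#6: length 9, weight 9, value 27
Best: 47 score.

47 score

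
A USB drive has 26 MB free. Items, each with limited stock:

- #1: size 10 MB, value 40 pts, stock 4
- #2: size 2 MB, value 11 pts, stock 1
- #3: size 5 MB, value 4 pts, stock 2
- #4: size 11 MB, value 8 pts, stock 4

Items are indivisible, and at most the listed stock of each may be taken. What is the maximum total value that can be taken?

91 pts

Best selections within size 26 and stock limits:
- 2×#1 + 1×#2: size 22, value 91
- 2×#1 + 1×#3: size 25, value 84
Best: 91 pts.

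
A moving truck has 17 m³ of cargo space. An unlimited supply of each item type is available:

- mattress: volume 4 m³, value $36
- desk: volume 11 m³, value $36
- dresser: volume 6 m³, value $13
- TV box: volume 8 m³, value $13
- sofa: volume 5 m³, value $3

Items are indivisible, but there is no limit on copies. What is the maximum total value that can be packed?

Best value-per-unit is mattress at 36/4, and filling with it alone uses volume 4×4=16. No mix of the others beats 4×36 = 144.

$144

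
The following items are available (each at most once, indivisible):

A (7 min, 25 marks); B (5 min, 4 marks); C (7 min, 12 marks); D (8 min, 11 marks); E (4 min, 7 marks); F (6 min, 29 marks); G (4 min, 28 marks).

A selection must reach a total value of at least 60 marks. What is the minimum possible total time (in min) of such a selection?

Subsets with value ≥ 60, sorted by total time:
- E+F+G: time 14, value 64
- B+F+G: time 15, value 61
- A+E+G: time 15, value 60
Minimum time: 14 min.

14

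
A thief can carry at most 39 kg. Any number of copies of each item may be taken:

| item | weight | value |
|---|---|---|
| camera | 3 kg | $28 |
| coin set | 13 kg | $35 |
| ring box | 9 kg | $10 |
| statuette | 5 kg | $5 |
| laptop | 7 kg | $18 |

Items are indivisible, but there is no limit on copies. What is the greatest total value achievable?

$364

Best value-per-unit is camera at 28/3, and filling with it alone uses weight 13×3=39. No mix of the others beats 13×28 = 364.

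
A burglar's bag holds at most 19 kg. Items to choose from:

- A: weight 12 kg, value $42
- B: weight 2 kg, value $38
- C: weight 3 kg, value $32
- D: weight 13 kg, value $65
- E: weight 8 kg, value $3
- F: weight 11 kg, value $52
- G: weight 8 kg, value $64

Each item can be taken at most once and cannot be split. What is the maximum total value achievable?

$135

Check high-value combinations within 19 kg:
- B+C+D: weight 2+3+13=18, value 38+32+65=135
- B+C+G: weight 2+3+8=13, value 38+32+64=134
- B+C+F: weight 2+3+11=16, value 38+32+52=122
Best: $135.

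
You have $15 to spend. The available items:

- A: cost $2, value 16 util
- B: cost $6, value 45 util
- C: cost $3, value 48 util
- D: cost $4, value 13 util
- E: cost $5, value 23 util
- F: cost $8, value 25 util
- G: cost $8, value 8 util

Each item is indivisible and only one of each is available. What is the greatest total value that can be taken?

Check high-value combinations within $15:
- A+B+C+D: cost 2+6+3+4=15, value 16+45+48+13=122
- B+C+E: cost 6+3+5=14, value 45+48+23=116
- A+B+C: cost 2+6+3=11, value 16+45+48=109
- B+C+D: cost 6+3+4=13, value 45+48+13=106
Best: 122 util.

122 util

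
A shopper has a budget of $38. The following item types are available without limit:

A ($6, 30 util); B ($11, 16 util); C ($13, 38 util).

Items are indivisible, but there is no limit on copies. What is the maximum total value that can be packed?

180 util

Best value-per-unit is A at 30/6, and filling with it alone uses cost 6×6=36. No mix of the others beats 6×30 = 180.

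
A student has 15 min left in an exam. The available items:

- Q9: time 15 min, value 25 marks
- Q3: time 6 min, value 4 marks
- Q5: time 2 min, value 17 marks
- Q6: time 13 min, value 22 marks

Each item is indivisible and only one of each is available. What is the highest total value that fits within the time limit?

This is a 0/1 knapsack; check combinations near the capacity.
- Q5+Q6: time 2+13=15, value 17+22=39
- Q9: time 15, value 25
- Q6: time 13, value 22
Best: 39 marks.

39 marks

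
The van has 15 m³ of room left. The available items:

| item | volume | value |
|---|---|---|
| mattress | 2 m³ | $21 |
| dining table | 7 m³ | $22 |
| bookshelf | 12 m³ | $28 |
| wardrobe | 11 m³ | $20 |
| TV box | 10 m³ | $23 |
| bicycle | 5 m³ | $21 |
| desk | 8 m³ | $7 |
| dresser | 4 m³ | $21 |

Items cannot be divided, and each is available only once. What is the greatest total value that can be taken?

$64

This is a 0/1 knapsack; check combinations near the capacity.
- mattress+dining table+dresser: volume 2+7+4=13, value 21+22+21=64
- mattress+dining table+bicycle: volume 2+7+5=14, value 21+22+21=64
- mattress+bicycle+dresser: volume 2+5+4=11, value 21+21+21=63
- mattress+bookshelf: volume 2+12=14, value 21+28=49
- mattress+desk+dresser: volume 2+8+4=14, value 21+7+21=49
Best: $64.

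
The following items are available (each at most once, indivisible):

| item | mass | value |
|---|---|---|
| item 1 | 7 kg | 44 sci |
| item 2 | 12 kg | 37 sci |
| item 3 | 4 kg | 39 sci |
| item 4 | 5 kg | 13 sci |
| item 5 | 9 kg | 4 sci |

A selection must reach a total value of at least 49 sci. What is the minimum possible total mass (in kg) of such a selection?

9

Subsets with value ≥ 49, sorted by total mass:
- item 3+item 4: mass 9, value 52
- item 1+item 3: mass 11, value 83
Minimum mass: 9 kg.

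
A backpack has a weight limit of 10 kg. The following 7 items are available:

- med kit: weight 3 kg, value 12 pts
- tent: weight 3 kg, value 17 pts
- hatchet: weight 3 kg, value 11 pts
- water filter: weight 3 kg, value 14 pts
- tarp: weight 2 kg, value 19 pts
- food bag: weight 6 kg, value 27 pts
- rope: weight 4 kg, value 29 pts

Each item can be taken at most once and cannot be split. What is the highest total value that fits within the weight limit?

65 pts

Check high-value combinations within 10 kg:
- tent+tarp+rope: weight 3+2+4=9, value 17+19+29=65
- water filter+tarp+rope: weight 3+2+4=9, value 14+19+29=62
- med kit+tarp+rope: weight 3+2+4=9, value 12+19+29=60
Best: 65 pts.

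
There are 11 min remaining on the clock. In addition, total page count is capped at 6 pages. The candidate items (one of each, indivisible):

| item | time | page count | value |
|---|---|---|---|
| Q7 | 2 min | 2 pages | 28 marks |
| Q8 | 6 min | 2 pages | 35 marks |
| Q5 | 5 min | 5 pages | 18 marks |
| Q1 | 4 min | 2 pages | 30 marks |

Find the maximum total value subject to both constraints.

65 marks

Feasible sets respecting both limits:
- Q8+Q1: time 10, page count 4, value 65
- Q7+Q8: time 8, page count 4, value 63
- Q7+Q1: time 6, page count 4, value 58
Best: 65 marks.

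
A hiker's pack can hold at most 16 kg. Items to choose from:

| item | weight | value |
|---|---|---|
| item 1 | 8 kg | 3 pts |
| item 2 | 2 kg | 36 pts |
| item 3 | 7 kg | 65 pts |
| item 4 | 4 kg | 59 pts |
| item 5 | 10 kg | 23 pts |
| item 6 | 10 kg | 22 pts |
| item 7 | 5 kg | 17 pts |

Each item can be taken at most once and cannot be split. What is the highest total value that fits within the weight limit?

160 pts

Check high-value combinations within 16 kg:
- item 2+item 3+item 4: weight 2+7+4=13, value 36+65+59=160
- item 3+item 4+item 7: weight 7+4+5=16, value 65+59+17=141
- item 3+item 4: weight 7+4=11, value 65+59=124
- item 2+item 3+item 7: weight 2+7+5=14, value 36+65+17=118
- item 2+item 4+item 5: weight 2+4+10=16, value 36+59+23=118
Best: 160 pts.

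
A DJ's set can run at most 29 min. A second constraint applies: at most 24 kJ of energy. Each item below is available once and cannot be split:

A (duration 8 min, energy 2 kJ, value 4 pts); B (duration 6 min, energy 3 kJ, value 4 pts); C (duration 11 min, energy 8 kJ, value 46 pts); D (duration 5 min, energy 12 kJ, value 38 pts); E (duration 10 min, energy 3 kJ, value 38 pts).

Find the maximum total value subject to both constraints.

Feasible sets respecting both limits:
- C+D+E: duration 26, energy 23, value 122
- A+C+D: duration 24, energy 22, value 88
- B+C+D: duration 22, energy 23, value 88
- A+C+E: duration 29, energy 13, value 88
Best: 122 pts.

122 pts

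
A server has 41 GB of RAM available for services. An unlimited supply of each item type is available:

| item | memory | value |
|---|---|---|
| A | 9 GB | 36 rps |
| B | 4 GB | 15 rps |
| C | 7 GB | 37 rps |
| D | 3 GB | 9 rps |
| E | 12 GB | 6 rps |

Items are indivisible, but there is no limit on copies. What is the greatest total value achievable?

Best value-per-unit is C at 37/7; filling with it alone gives 5×37 = 185.
Optimal mix: 5×C + 2×D → memory 41, value 203.

203 rps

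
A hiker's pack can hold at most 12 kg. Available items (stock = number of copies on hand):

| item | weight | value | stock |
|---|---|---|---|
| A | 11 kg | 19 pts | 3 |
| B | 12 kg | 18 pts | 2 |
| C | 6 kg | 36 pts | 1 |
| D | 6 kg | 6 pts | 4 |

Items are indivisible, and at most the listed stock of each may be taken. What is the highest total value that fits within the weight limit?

Top feasible selections:
- 1×C + 1×D: weight 12, value 42
- 1×C: weight 6, value 36
- 1×A: weight 11, value 19
Best: 42 pts.

42 pts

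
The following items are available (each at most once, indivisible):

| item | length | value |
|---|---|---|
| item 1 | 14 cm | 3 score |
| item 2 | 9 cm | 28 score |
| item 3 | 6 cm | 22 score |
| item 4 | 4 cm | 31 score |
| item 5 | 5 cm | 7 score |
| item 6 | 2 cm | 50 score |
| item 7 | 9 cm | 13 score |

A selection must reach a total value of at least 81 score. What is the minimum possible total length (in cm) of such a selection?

Subsets with value ≥ 81, sorted by total length:
- item 4+item 6: length 6, value 81
- item 4+item 5+item 6: length 11, value 88
- item 3+item 4+item 6: length 12, value 103
- item 2+item 4+item 6: length 15, value 109
Minimum length: 6 cm.

6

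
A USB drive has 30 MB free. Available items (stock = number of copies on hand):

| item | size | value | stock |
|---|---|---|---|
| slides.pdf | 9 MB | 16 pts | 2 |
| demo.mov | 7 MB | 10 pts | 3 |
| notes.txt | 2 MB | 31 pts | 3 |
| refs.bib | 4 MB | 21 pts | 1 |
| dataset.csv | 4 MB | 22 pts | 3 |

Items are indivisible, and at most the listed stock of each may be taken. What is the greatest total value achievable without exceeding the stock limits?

190 pts

Best selections within size 30 and stock limits:
- 1×demo.mov + 3×notes.txt + 1×refs.bib + 3×dataset.csv: size 29, value 190
- 3×notes.txt + 1×refs.bib + 3×dataset.csv: size 22, value 180
Best: 190 pts.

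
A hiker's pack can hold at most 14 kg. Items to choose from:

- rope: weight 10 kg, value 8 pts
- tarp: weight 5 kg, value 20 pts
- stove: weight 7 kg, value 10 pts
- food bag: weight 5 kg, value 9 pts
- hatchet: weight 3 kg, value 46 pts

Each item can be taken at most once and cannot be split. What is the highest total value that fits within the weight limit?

75 pts

Check high-value combinations within 14 kg:
- tarp+food bag+hatchet: weight 5+5+3=13, value 20+9+46=75
- tarp+hatchet: weight 5+3=8, value 20+46=66
- stove+hatchet: weight 7+3=10, value 10+46=56
- food bag+hatchet: weight 5+3=8, value 9+46=55
Best: 75 pts.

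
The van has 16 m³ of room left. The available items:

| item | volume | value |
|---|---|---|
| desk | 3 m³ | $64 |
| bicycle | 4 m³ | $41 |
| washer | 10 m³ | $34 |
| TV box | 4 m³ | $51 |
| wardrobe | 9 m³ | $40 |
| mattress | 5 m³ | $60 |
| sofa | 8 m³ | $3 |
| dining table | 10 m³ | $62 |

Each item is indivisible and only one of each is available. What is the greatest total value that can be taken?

Check high-value combinations within 16 m³:
- desk+bicycle+TV box+mattress: volume 3+4+4+5=16, value 64+41+51+60=216
- desk+TV box+mattress: volume 3+4+5=12, value 64+51+60=175
- desk+bicycle+mattress: volume 3+4+5=12, value 64+41+60=165
Best: $216.

$216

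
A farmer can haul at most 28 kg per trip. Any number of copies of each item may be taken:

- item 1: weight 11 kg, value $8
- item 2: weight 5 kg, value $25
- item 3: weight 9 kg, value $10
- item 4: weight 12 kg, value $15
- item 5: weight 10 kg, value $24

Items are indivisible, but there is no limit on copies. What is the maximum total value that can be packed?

Best value-per-unit is item 2 at 25/5, and filling with it alone uses weight 5×5=25. No mix of the others beats 5×25 = 125.

$125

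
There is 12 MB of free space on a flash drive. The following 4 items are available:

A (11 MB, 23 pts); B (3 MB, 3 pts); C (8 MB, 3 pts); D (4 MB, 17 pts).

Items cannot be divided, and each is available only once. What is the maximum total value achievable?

23 pts

Check high-value combinations within 12 MB:
- A: size 11, value 23
- B+D: size 3+4=7, value 3+17=20
- C+D: size 8+4=12, value 3+17=20
Best: 23 pts.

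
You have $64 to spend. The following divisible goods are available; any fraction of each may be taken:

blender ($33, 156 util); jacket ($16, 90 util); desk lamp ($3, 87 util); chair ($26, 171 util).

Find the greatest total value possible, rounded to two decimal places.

Take in order of value per unit:
- desk lamp (87/3 per unit): all 3 → value 87, running total 87.00
- chair (171/26 per unit): all 26 → value 171, running total 258.00
- jacket (90/16 per unit): all 16 → value 90, running total 348.00
- blender (156/33 per unit): 19 of 33 → value 19×156/33 = 89.8182, running total 437.82
Total 437.82.

437.82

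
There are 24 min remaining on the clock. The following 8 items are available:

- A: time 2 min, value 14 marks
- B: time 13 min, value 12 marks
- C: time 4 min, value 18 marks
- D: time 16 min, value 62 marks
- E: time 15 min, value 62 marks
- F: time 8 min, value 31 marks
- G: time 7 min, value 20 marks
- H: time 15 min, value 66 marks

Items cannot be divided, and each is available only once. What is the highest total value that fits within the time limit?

100 marks

Check high-value combinations within 24 min:
- A+G+H: time 2+7+15=24, value 14+20+66=100
- A+C+H: time 2+4+15=21, value 14+18+66=98
- F+H: time 8+15=23, value 31+66=97
- A+E+G: time 2+15+7=24, value 14+62+20=96
- A+C+E: time 2+4+15=21, value 14+18+62=94
Best: 100 marks.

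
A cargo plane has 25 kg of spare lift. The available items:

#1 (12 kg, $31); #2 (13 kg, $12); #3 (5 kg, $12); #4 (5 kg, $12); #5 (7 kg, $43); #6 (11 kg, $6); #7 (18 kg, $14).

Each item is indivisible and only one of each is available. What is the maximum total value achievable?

Check high-value combinations within 25 kg:
- #1+#3+#5: weight 12+5+7=24, value 31+12+43=86
- #1+#4+#5: weight 12+5+7=24, value 31+12+43=86
- #1+#5: weight 12+7=19, value 31+43=74
- #3+#4+#5: weight 5+5+7=17, value 12+12+43=67
- #2+#3+#5: weight 13+5+7=25, value 12+12+43=67
Best: $86.

$86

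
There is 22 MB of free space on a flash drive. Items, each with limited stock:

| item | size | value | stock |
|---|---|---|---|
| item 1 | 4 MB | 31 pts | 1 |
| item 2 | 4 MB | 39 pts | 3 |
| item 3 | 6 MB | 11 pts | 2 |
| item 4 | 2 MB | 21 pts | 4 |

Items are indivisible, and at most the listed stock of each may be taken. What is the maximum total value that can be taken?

211 pts

Best selections within size 22 and stock limits:
- 1×item 1 + 3×item 2 + 3×item 4: size 22, value 211
- 3×item 2 + 4×item 4: size 20, value 201
- 1×item 1 + 2×item 2 + 4×item 4: size 20, value 193
Best: 211 pts.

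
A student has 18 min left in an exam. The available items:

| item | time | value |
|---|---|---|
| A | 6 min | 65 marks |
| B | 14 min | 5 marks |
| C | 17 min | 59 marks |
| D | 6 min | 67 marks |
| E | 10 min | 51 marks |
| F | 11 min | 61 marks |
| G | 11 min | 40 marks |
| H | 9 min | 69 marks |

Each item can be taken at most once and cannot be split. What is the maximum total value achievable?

Check high-value combinations within 18 min:
- D+H: time 6+9=15, value 67+69=136
- A+H: time 6+9=15, value 65+69=134
- A+D: time 6+6=12, value 65+67=132
- D+F: time 6+11=17, value 67+61=128
Best: 136 marks.

136 marks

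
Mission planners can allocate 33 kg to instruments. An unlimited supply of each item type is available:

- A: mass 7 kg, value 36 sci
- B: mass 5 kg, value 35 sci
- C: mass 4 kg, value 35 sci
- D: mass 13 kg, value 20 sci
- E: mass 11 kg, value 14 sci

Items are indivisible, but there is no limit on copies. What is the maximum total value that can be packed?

Best value-per-unit is C at 35/4; filling with it alone gives 8×35 = 280.
Optimal mix: 1×B + 7×C → mass 33, value 280.

280 sci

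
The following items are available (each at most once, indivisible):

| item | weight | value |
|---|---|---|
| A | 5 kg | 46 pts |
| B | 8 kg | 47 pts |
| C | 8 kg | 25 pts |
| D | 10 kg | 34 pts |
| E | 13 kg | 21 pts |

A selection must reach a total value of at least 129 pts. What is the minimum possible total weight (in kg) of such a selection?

31

Subsets with value ≥ 129, sorted by total weight:
- A+B+C+D: weight 31, value 152
- A+B+C+E: weight 34, value 139
- A+B+D+E: weight 36, value 148
Minimum weight: 31 kg.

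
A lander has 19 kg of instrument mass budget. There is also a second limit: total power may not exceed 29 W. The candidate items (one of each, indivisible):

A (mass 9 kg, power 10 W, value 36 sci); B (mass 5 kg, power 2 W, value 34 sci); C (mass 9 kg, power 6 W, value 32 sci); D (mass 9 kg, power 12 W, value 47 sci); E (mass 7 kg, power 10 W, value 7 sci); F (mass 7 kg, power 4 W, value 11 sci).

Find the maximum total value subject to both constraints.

83 sci

Feasible sets respecting both limits:
- A+D: mass 18, power 22, value 83
- B+D: mass 14, power 14, value 81
- C+D: mass 18, power 18, value 79
Best: 83 sci.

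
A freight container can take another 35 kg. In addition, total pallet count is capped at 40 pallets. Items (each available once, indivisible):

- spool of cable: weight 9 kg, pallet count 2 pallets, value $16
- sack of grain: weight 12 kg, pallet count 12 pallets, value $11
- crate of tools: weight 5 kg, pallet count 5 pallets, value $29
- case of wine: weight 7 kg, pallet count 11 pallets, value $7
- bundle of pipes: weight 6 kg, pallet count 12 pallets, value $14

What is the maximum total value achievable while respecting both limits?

$70

Feasible sets respecting both limits:
- spool of cable+sack of grain+crate of tools+bundle of pipes: weight 32, pallet count 31, value 70
- spool of cable+crate of tools+case of wine+bundle of pipes: weight 27, pallet count 30, value 66
- spool of cable+sack of grain+crate of tools+case of wine: weight 33, pallet count 30, value 63
- sack of grain+crate of tools+case of wine+bundle of pipes: weight 30, pallet count 40, value 61
Best: $70.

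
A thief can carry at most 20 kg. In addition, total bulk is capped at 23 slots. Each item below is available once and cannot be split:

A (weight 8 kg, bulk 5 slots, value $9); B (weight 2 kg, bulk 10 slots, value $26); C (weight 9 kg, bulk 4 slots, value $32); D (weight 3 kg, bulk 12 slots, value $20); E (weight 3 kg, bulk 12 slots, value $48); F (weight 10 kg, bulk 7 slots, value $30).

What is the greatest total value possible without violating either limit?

$89

Feasible sets respecting both limits:
- A+C+E: weight 20, bulk 21, value 89
- C+E: weight 12, bulk 16, value 80
- E+F: weight 13, bulk 19, value 78
Best: $89.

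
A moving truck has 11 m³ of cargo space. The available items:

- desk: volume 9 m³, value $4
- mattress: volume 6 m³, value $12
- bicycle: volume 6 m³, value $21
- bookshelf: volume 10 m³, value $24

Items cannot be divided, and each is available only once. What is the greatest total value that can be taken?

Check high-value combinations within 11 m³:
- bookshelf: volume 10, value 24
- bicycle: volume 6, value 21
- mattress: volume 6, value 12
- desk: volume 9, value 4
Best: $24.

$24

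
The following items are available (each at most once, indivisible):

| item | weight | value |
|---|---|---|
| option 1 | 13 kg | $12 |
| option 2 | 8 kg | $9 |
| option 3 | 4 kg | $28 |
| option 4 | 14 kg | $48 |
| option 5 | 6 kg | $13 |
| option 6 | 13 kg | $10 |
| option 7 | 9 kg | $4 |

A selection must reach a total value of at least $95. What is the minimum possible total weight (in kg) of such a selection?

Subsets with value ≥ 95, sorted by total weight:
- option 2+option 3+option 4+option 5: weight 32, value 98
- option 1+option 3+option 4+option 5: weight 37, value 101
- option 3+option 4+option 5+option 6: weight 37, value 99
Minimum weight: 32 kg.

32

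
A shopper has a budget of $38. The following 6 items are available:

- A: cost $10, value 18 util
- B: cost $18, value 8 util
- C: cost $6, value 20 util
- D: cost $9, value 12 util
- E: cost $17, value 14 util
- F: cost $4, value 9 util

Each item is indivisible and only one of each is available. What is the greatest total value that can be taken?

Check high-value combinations within $38:
- A+C+E+F: cost 10+6+17+4=37, value 18+20+14+9=61
- A+C+D+F: cost 10+6+9+4=29, value 18+20+12+9=59
- C+D+E+F: cost 6+9+17+4=36, value 20+12+14+9=55
- A+B+C+F: cost 10+18+6+4=38, value 18+8+20+9=55
- A+C+E: cost 10+6+17=33, value 18+20+14=52
Best: 61 util.

61 util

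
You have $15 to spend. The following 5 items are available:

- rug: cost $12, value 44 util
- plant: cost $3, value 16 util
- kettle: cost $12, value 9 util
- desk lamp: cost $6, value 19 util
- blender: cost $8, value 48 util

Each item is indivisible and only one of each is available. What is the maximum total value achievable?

This is a 0/1 knapsack; check combinations near the capacity.
- desk lamp+blender: cost 6+8=14, value 19+48=67
- plant+blender: cost 3+8=11, value 16+48=64
- rug+plant: cost 12+3=15, value 44+16=60
- blender: cost 8, value 48
- rug: cost 12, value 44
Best: 67 util.

67 util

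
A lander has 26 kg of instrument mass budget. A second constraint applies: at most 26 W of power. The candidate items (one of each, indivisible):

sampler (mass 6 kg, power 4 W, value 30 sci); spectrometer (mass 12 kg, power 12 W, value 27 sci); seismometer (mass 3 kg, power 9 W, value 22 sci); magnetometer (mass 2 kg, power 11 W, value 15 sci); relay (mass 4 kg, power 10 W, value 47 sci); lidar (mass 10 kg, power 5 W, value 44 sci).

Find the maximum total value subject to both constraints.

121 sci

Feasible sets respecting both limits:
- sampler+relay+lidar: mass 20, power 19, value 121
- seismometer+relay+lidar: mass 17, power 24, value 113
- magnetometer+relay+lidar: mass 16, power 26, value 106
- sampler+spectrometer+relay: mass 22, power 26, value 104
Best: 121 sci.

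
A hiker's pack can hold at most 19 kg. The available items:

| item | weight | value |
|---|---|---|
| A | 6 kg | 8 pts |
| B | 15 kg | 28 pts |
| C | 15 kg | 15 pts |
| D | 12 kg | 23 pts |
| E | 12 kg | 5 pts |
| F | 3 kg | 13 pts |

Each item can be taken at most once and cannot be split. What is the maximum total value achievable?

41 pts

Check high-value combinations within 19 kg:
- B+F: weight 15+3=18, value 28+13=41
- D+F: weight 12+3=15, value 23+13=36
- A+D: weight 6+12=18, value 8+23=31
- B: weight 15, value 28
Best: 41 pts.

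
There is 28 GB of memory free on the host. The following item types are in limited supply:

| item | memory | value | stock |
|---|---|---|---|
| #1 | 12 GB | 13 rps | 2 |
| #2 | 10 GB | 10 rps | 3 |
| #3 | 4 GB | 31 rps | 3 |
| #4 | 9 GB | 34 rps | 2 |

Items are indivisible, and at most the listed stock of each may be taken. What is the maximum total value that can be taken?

Top feasible selections:
- 2×#3 + 2×#4: memory 26, value 130
- 3×#3 + 1×#4: memory 21, value 127
- 1×#1 + 3×#3: memory 24, value 106
Best: 130 rps.

130 rps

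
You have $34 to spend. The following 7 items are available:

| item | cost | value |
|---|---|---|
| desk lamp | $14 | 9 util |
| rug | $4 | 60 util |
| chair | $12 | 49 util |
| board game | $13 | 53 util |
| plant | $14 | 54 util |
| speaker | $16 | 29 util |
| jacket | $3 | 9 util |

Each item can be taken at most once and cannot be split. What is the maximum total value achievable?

This is a 0/1 knapsack; check combinations near the capacity.
- rug+board game+plant+jacket: cost 4+13+14+3=34, value 60+53+54+9=176
- rug+chair+plant+jacket: cost 4+12+14+3=33, value 60+49+54+9=172
- rug+chair+board game+jacket: cost 4+12+13+3=32, value 60+49+53+9=171
Best: 176 util.

176 util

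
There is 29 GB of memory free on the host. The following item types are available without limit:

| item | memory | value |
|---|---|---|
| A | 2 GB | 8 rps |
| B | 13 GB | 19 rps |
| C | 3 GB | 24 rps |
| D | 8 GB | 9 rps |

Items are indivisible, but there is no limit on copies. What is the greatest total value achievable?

224 rps

Best value-per-unit is C at 24/3; filling with it alone gives 9×24 = 216.
Optimal mix: 1×A + 9×C → memory 29, value 224.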